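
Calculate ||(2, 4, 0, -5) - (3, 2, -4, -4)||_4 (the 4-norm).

(Σ|x_i - y_i|^4)^(1/4) = (|2 - 3|^4 + |4 - 2|^4 + |0 - (-4)|^4 + |-5 - (-4)|^4)^(1/4)
= (1^4 + 2^4 + 4^4 + 1^4)^(1/4) = (1 + 16 + 256 + 1)^(1/4) = (274)^(1/4) ≈ 4.0685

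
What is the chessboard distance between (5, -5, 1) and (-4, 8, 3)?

max(|x_i - y_i|) = max(|5 - (-4)|, |-5 - 8|, |1 - 3|) = max(9, 13, 2) = 13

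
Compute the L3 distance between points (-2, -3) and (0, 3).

(Σ|x_i - y_i|^3)^(1/3) = (|-2 - 0|^3 + |-3 - 3|^3)^(1/3)
= (2^3 + 6^3)^(1/3) = (8 + 216)^(1/3) = (224)^(1/3) ≈ 6.0732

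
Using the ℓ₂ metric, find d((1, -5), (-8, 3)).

√(Σ(x_i - y_i)²) = √((1 - (-8))² + (-5 - 3)²)
= √(9² + (-8)²) = √(81 + 64) = √145 ≈ 12.0416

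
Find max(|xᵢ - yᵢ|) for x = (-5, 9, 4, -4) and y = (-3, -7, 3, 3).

max(|x_i - y_i|) = max(|-5 - (-3)|, |9 - (-7)|, |4 - 3|, |-4 - 3|) = max(2, 16, 1, 7) = 16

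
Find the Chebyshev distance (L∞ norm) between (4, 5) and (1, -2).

max(|x_i - y_i|) = max(|4 - 1|, |5 - (-2)|) = max(3, 7) = 7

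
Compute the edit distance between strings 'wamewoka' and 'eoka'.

Let D[i][j] be the edit distance between the first i characters of 'wamewoka' and the first j characters of 'eoka', with D[i][0] = i, D[0][j] = j, and D[i][j] = D[i-1][j-1] if the characters match, else 1 + min(D[i-1][j], D[i][j-1], D[i-1][j-1]). Filling the table (rows: prefixes of 'wamewoka', columns: prefixes of 'eoka'):
     ε  e  o  k  a
  ε  0  1  2  3  4
  w  1  1  2  3  4
  a  2  2  2  3  3
  m  3  3  3  3  4
  e  4  3  4  4  4
  w  5  4  4  5  5
  o  6  5  4  5  6
  k  7  6  5  4  5
  a  8  7  6  5  4
The bottom-right entry gives D[8][4] = 4, so no sequence of fewer than 4 edits works. Backtracking through the table gives one optimal edit sequence (4 edits):
  wamewoka → amewoka (del w @1)
  amewoka → mewoka (del a @1)
  mewoka → ewoka (del m @1)
  ewoka → eoka (del w @2)
Edit distance = 4.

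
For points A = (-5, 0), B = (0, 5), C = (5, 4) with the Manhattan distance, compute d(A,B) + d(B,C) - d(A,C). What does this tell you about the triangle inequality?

d(A,B) = 5 + 5 = 10, d(B,C) = 5 + 1 = 6, d(A,C) = 10 + 4 = 14.
d(A,B) + d(B,C) - d(A,C) = 10 + 6 - 14 = 16 - 14 = 2. This is ≥ 0, so the triangle inequality holds for these points.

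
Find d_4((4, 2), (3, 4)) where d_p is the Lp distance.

(Σ|x_i - y_i|^4)^(1/4) = (|4 - 3|^4 + |2 - 4|^4)^(1/4)
= (1^4 + 2^4)^(1/4) = (1 + 16)^(1/4) = (17)^(1/4) ≈ 2.0305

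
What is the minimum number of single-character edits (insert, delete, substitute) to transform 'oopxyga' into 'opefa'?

Let D[i][j] be the edit distance between the first i characters of 'oopxyga' and the first j characters of 'opefa', with D[i][0] = i, D[0][j] = j, and D[i][j] = D[i-1][j-1] if the characters match, else 1 + min(D[i-1][j], D[i][j-1], D[i-1][j-1]). Filling the table (rows: prefixes of 'oopxyga', columns: prefixes of 'opefa'):
     ε  o  p  e  f  a
  ε  0  1  2  3  4  5
  o  1  0  1  2  3  4
  o  2  1  1  2  3  4
  p  3  2  1  2  3  4
  x  4  3  2  2  3  4
  y  5  4  3  3  3  4
  g  6  5  4  4  4  4
  a  7  6  5  5  5  4
The bottom-right entry gives D[7][5] = 4, so no sequence of fewer than 4 edits works. Backtracking through the table gives one optimal edit sequence (4 edits):
  oopxyga → opxyga (del o @1)
  opxyga → opyga (del x @3)
  opyga → opega (sub y→e @3)
  opega → opefa (sub g→f @4)
Edit distance = 4.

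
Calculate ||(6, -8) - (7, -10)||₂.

√(Σ(x_i - y_i)²) = √((6 - 7)² + (-8 - (-10))²)
= √((-1)² + 2²) = √(1 + 4) = √5 ≈ 2.2361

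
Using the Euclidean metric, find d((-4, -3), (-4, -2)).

√(Σ(x_i - y_i)²) = √((-4 - (-4))² + (-3 - (-2))²)
= √(0² + (-1)²) = √(0 + 1) = √1 = 1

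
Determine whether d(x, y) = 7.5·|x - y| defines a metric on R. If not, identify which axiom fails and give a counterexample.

Yes. Since |x - y| is a metric on R and 7.5 > 0, the positive scalar multiple 7.5·|x - y| is also a metric: scaling by a positive constant preserves non-negativity, identity (d=0 ⟺ |x-y|=0 ⟺ x=y), symmetry, and the triangle inequality.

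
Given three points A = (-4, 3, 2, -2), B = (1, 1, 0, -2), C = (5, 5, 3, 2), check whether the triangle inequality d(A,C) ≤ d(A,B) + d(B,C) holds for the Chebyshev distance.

d(A,B) = max(5, 2, 2, 0) = 5, d(B,C) = max(4, 4, 3, 4) = 4, d(A,C) = max(9, 2, 1, 4) = 9.
d(A,C) = 9 ≤ 5 + 4 = 9. Triangle inequality is satisfied.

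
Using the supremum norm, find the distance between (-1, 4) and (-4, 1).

max(|x_i - y_i|) = max(|-1 - (-4)|, |4 - 1|) = max(3, 3) = 3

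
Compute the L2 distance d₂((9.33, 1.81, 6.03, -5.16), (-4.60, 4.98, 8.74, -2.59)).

√(Σ(x_i - y_i)²) = √((9.33 - (-4.6))² + (1.81 - 4.98)² + (6.03 - 8.74)² + (-5.16 - (-2.59))²)
= √(13.93² + (-3.17)² + (-2.71)² + (-2.57)²) = √(194.0449 + 10.0489 + 7.3441 + 6.6049) = √218.0428 ≈ 14.7663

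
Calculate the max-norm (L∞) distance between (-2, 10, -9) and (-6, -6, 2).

max(|x_i - y_i|) = max(|-2 - (-6)|, |10 - (-6)|, |-9 - 2|) = max(4, 16, 11) = 16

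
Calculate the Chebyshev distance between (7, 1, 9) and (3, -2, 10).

max(|x_i - y_i|) = max(|7 - 3|, |1 - (-2)|, |9 - 10|) = max(4, 3, 1) = 4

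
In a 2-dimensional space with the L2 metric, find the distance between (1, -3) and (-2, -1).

(Σ|x_i - y_i|^2)^(1/2) = (|1 - (-2)|^2 + |-3 - (-1)|^2)^(1/2)
= (3^2 + 2^2)^(1/2) = (9 + 4)^(1/2) = (13)^(1/2) ≈ 3.6056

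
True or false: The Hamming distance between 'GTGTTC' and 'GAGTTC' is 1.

Differing positions: 2. Hamming distance = 1, so the claim is true.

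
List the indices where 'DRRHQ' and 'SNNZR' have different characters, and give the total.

Differing positions: 1, 2, 3, 4, 5. Hamming distance = 5.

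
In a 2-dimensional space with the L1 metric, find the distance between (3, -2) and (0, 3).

Σ|x_i - y_i| = |3 - 0| + |-2 - 3| = 3 + 5 = 8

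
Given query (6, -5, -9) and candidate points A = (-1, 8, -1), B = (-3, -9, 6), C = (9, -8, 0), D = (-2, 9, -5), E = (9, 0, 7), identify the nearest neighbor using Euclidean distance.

Distances: d(A) ≈ 16.7929, d(B) ≈ 17.9444, d(C) ≈ 9.9499, d(D) ≈ 16.6132, d(E) ≈ 17.0294. Nearest: C = (9, -8, 0) with distance 9.9499.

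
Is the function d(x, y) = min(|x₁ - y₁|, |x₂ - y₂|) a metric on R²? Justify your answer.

No. d fails identity of indiscernibles: take x = (1, 0) and y = (1, 6). Then d(x,y) = min(|1 - 1|, |0 - 6|) = min(0, 6) = 0, yet x ≠ y.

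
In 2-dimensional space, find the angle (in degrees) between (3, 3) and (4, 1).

With u = (3, 3), v = (4, 1):
u·v = 3·4 + 3·1 = 12 + 3 = 15.
|u| = √(3² + 3²) = √18, |v| = √(4² + 1²) = √17, so |u||v| = √(18·17) = √306.
cos θ = (u·v)/(|u||v|) = 15/√306 ≈ 0.857493
θ = arccos(0.857493) ≈ 30.96°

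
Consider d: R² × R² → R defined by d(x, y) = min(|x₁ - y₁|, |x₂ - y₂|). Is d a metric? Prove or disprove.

No. d fails identity of indiscernibles: take x = (4, 0) and y = (4, 3). Then d(x,y) = min(|4 - 4|, |0 - 3|) = min(0, 3) = 0, yet x ≠ y.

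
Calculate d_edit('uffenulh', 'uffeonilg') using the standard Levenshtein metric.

Let D[i][j] be the edit distance between the first i characters of 'uffenulh' and the first j characters of 'uffeonilg', with D[i][0] = i, D[0][j] = j, and D[i][j] = D[i-1][j-1] if the characters match, else 1 + min(D[i-1][j], D[i][j-1], D[i-1][j-1]). Filling the table (rows: prefixes of 'uffenulh', columns: prefixes of 'uffeonilg'):
     ε  u  f  f  e  o  n  i  l  g
  ε  0  1  2  3  4  5  6  7  8  9
  u  1  0  1  2  3  4  5  6  7  8
  f  2  1  0  1  2  3  4  5  6  7
  f  3  2  1  0  1  2  3  4  5  6
  e  4  3  2  1  0  1  2  3  4  5
  n  5  4  3  2  1  1  1  2  3  4
  u  6  5  4  3  2  2  2  2  3  4
  l  7  6  5  4  3  3  3  3  2  3
  h  8  7  6  5  4  4  4  4  3  3
The bottom-right entry gives D[8][9] = 3, so no sequence of fewer than 3 edits works. Backtracking through the table gives one optimal edit sequence (3 edits):
  uffenulh → uffeonulh (ins o @5)
  uffeonulh → uffeonilh (sub u→i @7)
  uffeonilh → uffeonilg (sub h→g @9)
Edit distance = 3.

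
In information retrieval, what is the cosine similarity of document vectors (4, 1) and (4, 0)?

With u = (4, 1), v = (4, 0):
u·v = 4·4 + 1·0 = 16 + 0 = 16.
|u| = √(4² + 1²) = √17, |v| = √(4² + 0²) = √16, so |u||v| = √(17·16) = √272.
cos θ = (u·v)/(|u||v|) = 16/√272 ≈ 0.9701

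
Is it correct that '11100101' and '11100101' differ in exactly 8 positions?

Differing positions: none. Hamming distance = 0, so the claim that d_H = 8 is false.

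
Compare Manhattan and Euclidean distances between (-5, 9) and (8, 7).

L1 = |-5 - 8| + |9 - 7| = 13 + 2 = 15
L2 = √(13² + 2²) = √173 ≈ 13.1529
L1 ≥ L2 always (equality iff movement is along one axis); L1 > L2 here.
Ratio L1/L2 = 15/√173 ≈ 1.1404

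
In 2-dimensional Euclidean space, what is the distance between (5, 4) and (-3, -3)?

√(Σ(x_i - y_i)²) = √((5 - (-3))² + (4 - (-3))²)
= √(8² + 7²) = √(64 + 49) = √113 ≈ 10.6301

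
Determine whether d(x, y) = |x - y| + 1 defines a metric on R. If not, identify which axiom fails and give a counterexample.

No. d fails identity of indiscernibles (specifically d(x,x) = 0): d(4, 4) = |4 - 4| + 1 = 0 + 1 = 1 ≠ 0.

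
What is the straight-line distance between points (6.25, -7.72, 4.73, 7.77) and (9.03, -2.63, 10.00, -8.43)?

√(Σ(x_i - y_i)²) = √((6.25 - 9.03)² + (-7.72 - (-2.63))² + (4.73 - 10)² + (7.77 - (-8.43))²)
= √((-2.78)² + (-5.09)² + (-5.27)² + 16.2²) = √(7.7284 + 25.9081 + 27.7729 + 262.44) = √323.8494 ≈ 17.9958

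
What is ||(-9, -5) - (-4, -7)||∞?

max(|x_i - y_i|) = max(|-9 - (-4)|, |-5 - (-7)|) = max(5, 2) = 5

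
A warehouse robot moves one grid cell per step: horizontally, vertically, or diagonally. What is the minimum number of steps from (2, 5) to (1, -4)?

max(|x_i - y_i|) = max(|2 - 1|, |5 - (-4)|) = max(1, 9) = 9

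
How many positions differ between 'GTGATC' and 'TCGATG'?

Differing positions: 1, 2, 6. Hamming distance = 3.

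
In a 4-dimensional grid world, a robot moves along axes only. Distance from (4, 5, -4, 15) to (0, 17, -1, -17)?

Σ|x_i - y_i| = |4 - 0| + |5 - 17| + |-4 - (-1)| + |15 - (-17)| = 4 + 12 + 3 + 32 = 51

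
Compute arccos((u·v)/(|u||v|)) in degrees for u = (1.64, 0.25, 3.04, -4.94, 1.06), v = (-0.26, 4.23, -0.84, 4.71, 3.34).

With u = (1.64, 0.25, 3.04, -4.94, 1.06), v = (-0.26, 4.23, -0.84, 4.71, 3.34):
u·v = 1.64·(-0.26) + 0.25·4.23 + 3.04·(-0.84) + (-4.94)·4.71 + 1.06·3.34 = (-0.4264) + 1.0575 + (-2.5536) + (-23.2674) + 3.5404 = -21.6495.
|u| = √(1.64² + 0.25² + 3.04² + (-4.94)² + 1.06²) = √(2.6896 + 0.0625 + 9.2416 + 24.4036 + 1.1236) = √37.5209, |v| = √((-0.26)² + 4.23² + (-0.84)² + 4.71² + 3.34²) = √(0.0676 + 17.8929 + 0.7056 + 22.1841 + 11.1556) = √52.0058.
cos θ = (u·v)/(|u||v|) = -21.6495/(√37.5209·√52.0058) ≈ -0.490101
θ = arccos(-0.490101) ≈ 119.35°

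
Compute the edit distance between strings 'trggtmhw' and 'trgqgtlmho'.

Let D[i][j] be the edit distance between the first i characters of 'trggtmhw' and the first j characters of 'trgqgtlmho', with D[i][0] = i, D[0][j] = j, and D[i][j] = D[i-1][j-1] if the characters match, else 1 + min(D[i-1][j], D[i][j-1], D[i-1][j-1]). Filling the table (rows: prefixes of 'trggtmhw', columns: prefixes of 'trgqgtlmho'):
     ε  t  r  g  q  g  t  l  m  h  o
  ε  0  1  2  3  4  5  6  7  8  9 10
  t  1  0  1  2  3  4  5  6  7  8  9
  r  2  1  0  1  2  3  4  5  6  7  8
  g  3  2  1  0  1  2  3  4  5  6  7
  g  4  3  2  1  1  1  2  3  4  5  6
  t  5  4  3  2  2  2  1  2  3  4  5
  m  6  5  4  3  3  3  2  2  2  3  4
  h  7  6  5  4  4  4  3  3  3  2  3
  w  8  7  6  5  5  5  4  4  4  3  3
The bottom-right entry gives D[8][10] = 3, so no sequence of fewer than 3 edits works. Backtracking through the table gives one optimal edit sequence (3 edits):
  trggtmhw → trgqgtmhw (ins q @4)
  trgqgtmhw → trgqgtlmhw (ins l @7)
  trgqgtlmhw → trgqgtlmho (sub w→o @10)
Edit distance = 3.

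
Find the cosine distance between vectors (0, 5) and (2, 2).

With u = (0, 5), v = (2, 2):
u·v = 0·2 + 5·2 = 0 + 10 = 10.
|u| = √(0² + 5²) = √25, |v| = √(2² + 2²) = √8, so |u||v| = √(25·8) = √200.
cos θ = (u·v)/(|u||v|) = 10/√200 ≈ 0.7071
Cosine distance = 1 - cos θ ≈ 1 - 0.7071 = 0.2929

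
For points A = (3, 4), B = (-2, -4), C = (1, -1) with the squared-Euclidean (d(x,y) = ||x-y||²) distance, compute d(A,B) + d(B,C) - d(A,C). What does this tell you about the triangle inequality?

d(A,B) = 5² + 8² = 89, d(B,C) = 3² + 3² = 18, d(A,C) = 2² + 5² = 29.
d(A,B) + d(B,C) - d(A,C) = 89 + 18 - 29 = 107 - 29 = 78. This is ≥ 0, so the triangle inequality holds for these points.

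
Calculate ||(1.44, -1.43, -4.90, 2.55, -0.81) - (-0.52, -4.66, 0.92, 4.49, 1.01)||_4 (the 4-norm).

(Σ|x_i - y_i|^4)^(1/4) = (|1.44 - (-0.52)|^4 + |-1.43 - (-4.66)|^4 + |-4.9 - 0.92|^4 + |2.55 - 4.49|^4 + |-0.81 - 1.01|^4)^(1/4)
= (1.96^4 + 3.23^4 + 5.82^4 + 1.94^4 + 1.82^4)^(1/4) ≈ (14.7579 + 108.8454 + 1147.3395 + 14.1647 + 10.972)^(1/4) = (1296.0795)^(1/4) ≈ 6.0001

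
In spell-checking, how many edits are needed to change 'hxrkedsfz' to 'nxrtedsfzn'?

Let D[i][j] be the edit distance between the first i characters of 'hxrkedsfz' and the first j characters of 'nxrtedsfzn', with D[i][0] = i, D[0][j] = j, and D[i][j] = D[i-1][j-1] if the characters match, else 1 + min(D[i-1][j], D[i][j-1], D[i-1][j-1]). Filling the table (rows: prefixes of 'hxrkedsfz', columns: prefixes of 'nxrtedsfzn'):
     ε  n  x  r  t  e  d  s  f  z  n
  ε  0  1  2  3  4  5  6  7  8  9 10
  h  1  1  2  3  4  5  6  7  8  9 10
  x  2  2  1  2  3  4  5  6  7  8  9
  r  3  3  2  1  2  3  4  5  6  7  8
  k  4  4  3  2  2  3  4  5  6  7  8
  e  5  5  4  3  3  2  3  4  5  6  7
  d  6  6  5  4  4  3  2  3  4  5  6
  s  7  7  6  5  5  4  3  2  3  4  5
  f  8  8  7  6  6  5  4  3  2  3  4
  z  9  9  8  7  7  6  5  4  3  2  3
The bottom-right entry gives D[9][10] = 3, so no sequence of fewer than 3 edits works. Backtracking through the table gives one optimal edit sequence (3 edits):
  hxrkedsfz → nxrkedsfz (sub h→n @1)
  nxrkedsfz → nxrtedsfz (sub k→t @4)
  nxrtedsfz → nxrtedsfzn (ins n @10)
Edit distance = 3.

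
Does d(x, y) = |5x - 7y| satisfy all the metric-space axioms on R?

No. d fails symmetry: d(4, 7) = |5·4 - 7·7| = |-29| = 29, but d(7, 4) = |5·7 - 7·4| = |7| = 7. Since 29 ≠ 7, d(x,y) ≠ d(y,x) in general.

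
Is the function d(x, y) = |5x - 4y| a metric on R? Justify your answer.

No. d fails symmetry: d(2, 1) = |5·2 - 4·1| = |6| = 6, but d(1, 2) = |5·1 - 4·2| = |-3| = 3. Since 6 ≠ 3, d(x,y) ≠ d(y,x) in general.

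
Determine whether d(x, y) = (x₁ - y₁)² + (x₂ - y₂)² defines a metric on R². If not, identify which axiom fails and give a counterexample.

No. The squared Euclidean distance fails the triangle inequality. Counterexample: x = (0, 0), y = (2, 5), z = (4, 10). d(x,z) = 4² + 10² = 116, but d(x,y) + d(y,z) = (2² + 5²) + (2² + 5²) = 29 + 29 = 58. Since 116 > 58, the triangle inequality is violated. (Note: √d, the ordinary Euclidean distance, IS a metric.)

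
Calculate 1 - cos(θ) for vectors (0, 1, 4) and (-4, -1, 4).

With u = (0, 1, 4), v = (-4, -1, 4):
u·v = 0·(-4) + 1·(-1) + 4·4 = 0 + (-1) + 16 = 15.
|u| = √(0² + 1² + 4²) = √17, |v| = √((-4)² + (-1)² + 4²) = √33, so |u||v| = √(17·33) = √561.
cos θ = (u·v)/(|u||v|) = 15/√561 ≈ 0.6333
Cosine distance = 1 - cos θ ≈ 1 - 0.6333 = 0.3667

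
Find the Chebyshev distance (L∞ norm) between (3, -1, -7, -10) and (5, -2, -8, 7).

max(|x_i - y_i|) = max(|3 - 5|, |-1 - (-2)|, |-7 - (-8)|, |-10 - 7|) = max(2, 1, 1, 17) = 17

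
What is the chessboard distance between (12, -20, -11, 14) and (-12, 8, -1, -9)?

max(|x_i - y_i|) = max(|12 - (-12)|, |-20 - 8|, |-11 - (-1)|, |14 - (-9)|) = max(24, 28, 10, 23) = 28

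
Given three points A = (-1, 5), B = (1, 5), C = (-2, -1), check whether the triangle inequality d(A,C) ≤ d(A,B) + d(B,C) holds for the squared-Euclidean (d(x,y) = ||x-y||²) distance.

d(A,B) = 2² + 0² = 4, d(B,C) = 3² + 6² = 45, d(A,C) = 1² + 6² = 37.
d(A,C) = 37 ≤ 4 + 45 = 49. Triangle inequality is satisfied.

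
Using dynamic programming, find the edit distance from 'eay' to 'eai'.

Let D[i][j] be the edit distance between the first i characters of 'eay' and the first j characters of 'eai', with D[i][0] = i, D[0][j] = j, and D[i][j] = D[i-1][j-1] if the characters match, else 1 + min(D[i-1][j], D[i][j-1], D[i-1][j-1]). Filling the table (rows: prefixes of 'eay', columns: prefixes of 'eai'):
     ε  e  a  i
  ε  0  1  2  3
  e  1  0  1  2
  a  2  1  0  1
  y  3  2  1  1
The bottom-right entry gives D[3][3] = 1, so no sequence of fewer than 1 edit works. Backtracking through the table gives one optimal edit sequence (1 edit):
  eay → eai (sub y→i @3)
Edit distance = 1.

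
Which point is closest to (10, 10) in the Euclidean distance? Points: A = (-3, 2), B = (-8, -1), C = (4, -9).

Distances: d(A) ≈ 15.2643, d(B) ≈ 21.095, d(C) ≈ 19.9249. Nearest: A = (-3, 2) with distance 15.2643.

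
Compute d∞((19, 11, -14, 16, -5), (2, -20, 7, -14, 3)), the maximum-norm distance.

max(|x_i - y_i|) = max(|19 - 2|, |11 - (-20)|, |-14 - 7|, |16 - (-14)|, |-5 - 3|) = max(17, 31, 21, 30, 8) = 31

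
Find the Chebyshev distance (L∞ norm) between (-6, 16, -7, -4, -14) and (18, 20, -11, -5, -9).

max(|x_i - y_i|) = max(|-6 - 18|, |16 - 20|, |-7 - (-11)|, |-4 - (-5)|, |-14 - (-9)|) = max(24, 4, 4, 1, 5) = 24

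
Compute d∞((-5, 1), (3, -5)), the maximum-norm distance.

max(|x_i - y_i|) = max(|-5 - 3|, |1 - (-5)|) = max(8, 6) = 8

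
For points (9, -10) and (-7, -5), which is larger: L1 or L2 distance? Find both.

L1 = |9 - (-7)| + |-10 - (-5)| = 16 + 5 = 21
L2 = √(16² + 5²) = √281 ≈ 16.7631
L1 ≥ L2 always (equality iff movement is along one axis); L1 > L2 here.
Ratio L1/L2 = 21/√281 ≈ 1.2528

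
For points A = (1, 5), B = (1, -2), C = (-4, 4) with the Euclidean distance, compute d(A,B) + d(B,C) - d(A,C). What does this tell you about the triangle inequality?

d(A,B) = √(0² + 7²) = √49 = 7, d(B,C) = √(5² + 6²) = √61 ≈ 7.8102, d(A,C) = √(5² + 1²) = √26 ≈ 5.099.
d(A,B) + d(B,C) - d(A,C) = 7 + 7.8102 - 5.099 = 14.8102 - 5.099 = 9.7112 (to 4 decimal places). This is ≥ 0, so the triangle inequality holds for these points.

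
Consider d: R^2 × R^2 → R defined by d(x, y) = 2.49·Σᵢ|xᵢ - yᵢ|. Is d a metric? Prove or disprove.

Yes. The L1 (Manhattan) norm induces a metric on R^2, and multiplying a metric by a positive constant 2.49 > 0 preserves all four axioms: non-negativity (2.49·||x-y|| ≥ 0), identity (2.49·||x-y|| = 0 ⟺ ||x-y|| = 0 ⟺ x = y), symmetry (||x-y|| = ||y-x||), and the triangle inequality (2.49·||x-z|| ≤ 2.49·||x-y|| + 2.49·||y-z||). So d is a metric.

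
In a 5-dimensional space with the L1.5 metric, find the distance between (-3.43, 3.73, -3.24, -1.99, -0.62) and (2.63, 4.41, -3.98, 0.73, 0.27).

(Σ|x_i - y_i|^1.5)^(1/1.5) = (|-3.43 - 2.63|^1.5 + |3.73 - 4.41|^1.5 + |-3.24 - (-3.98)|^1.5 + |-1.99 - 0.73|^1.5 + |-0.62 - 0.27|^1.5)^(1/1.5)
= (6.06^1.5 + 0.68^1.5 + 0.74^1.5 + 2.72^1.5 + 0.89^1.5)^(1/1.5) ≈ (14.9179 + 0.5607 + 0.6366 + 4.4859 + 0.8396)^(1/1.5) = (21.4407)^(1/1.5) ≈ 7.7178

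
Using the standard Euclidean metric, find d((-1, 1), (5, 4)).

√(Σ(x_i - y_i)²) = √((-1 - 5)² + (1 - 4)²)
= √((-6)² + (-3)²) = √(36 + 9) = √45 ≈ 6.7082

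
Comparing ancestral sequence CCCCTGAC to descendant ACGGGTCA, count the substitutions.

Differing positions: 1, 3, 4, 5, 6, 7, 8. Hamming distance = 7.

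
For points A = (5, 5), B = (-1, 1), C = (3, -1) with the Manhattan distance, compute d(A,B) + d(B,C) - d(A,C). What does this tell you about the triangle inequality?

d(A,B) = 6 + 4 = 10, d(B,C) = 4 + 2 = 6, d(A,C) = 2 + 6 = 8.
d(A,B) + d(B,C) - d(A,C) = 10 + 6 - 8 = 16 - 8 = 8. This is ≥ 0, so the triangle inequality holds for these points.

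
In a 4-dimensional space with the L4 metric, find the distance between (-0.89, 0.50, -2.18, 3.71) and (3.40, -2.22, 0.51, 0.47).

(Σ|x_i - y_i|^4)^(1/4) = (|-0.89 - 3.4|^4 + |0.5 - (-2.22)|^4 + |-2.18 - 0.51|^4 + |3.71 - 0.47|^4)^(1/4)
= (4.29^4 + 2.72^4 + 2.69^4 + 3.24^4)^(1/4) ≈ (338.7109 + 54.7363 + 52.3611 + 110.1996)^(1/4) = (556.0079)^(1/4) ≈ 4.8559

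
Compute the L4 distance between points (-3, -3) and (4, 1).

(Σ|x_i - y_i|^4)^(1/4) = (|-3 - 4|^4 + |-3 - 1|^4)^(1/4)
= (7^4 + 4^4)^(1/4) = (2401 + 256)^(1/4) = (2657)^(1/4) ≈ 7.1796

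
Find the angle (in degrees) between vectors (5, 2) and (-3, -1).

With u = (5, 2), v = (-3, -1):
u·v = 5·(-3) + 2·(-1) = (-15) + (-2) = -17.
|u| = √(5² + 2²) = √29, |v| = √((-3)² + (-1)²) = √10, so |u||v| = √(29·10) = √290.
cos θ = (u·v)/(|u||v|) = -17/√290 ≈ -0.998274
θ = arccos(-0.998274) ≈ 176.63°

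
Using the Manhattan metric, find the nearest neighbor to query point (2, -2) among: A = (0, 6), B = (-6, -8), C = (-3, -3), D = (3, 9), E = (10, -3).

Distances: d(A) = 10, d(B) = 14, d(C) = 6, d(D) = 12, d(E) = 9. Nearest: C = (-3, -3) with distance 6.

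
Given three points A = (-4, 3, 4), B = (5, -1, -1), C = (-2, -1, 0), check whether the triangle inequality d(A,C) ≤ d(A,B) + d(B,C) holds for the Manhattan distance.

d(A,B) = 9 + 4 + 5 = 18, d(B,C) = 7 + 0 + 1 = 8, d(A,C) = 2 + 4 + 4 = 10.
d(A,C) = 10 ≤ 18 + 8 = 26. Triangle inequality is satisfied.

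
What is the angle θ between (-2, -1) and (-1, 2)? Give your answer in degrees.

With u = (-2, -1), v = (-1, 2):
u·v = (-2)·(-1) + (-1)·2 = 2 + (-2) = 0.
|u| = √((-2)² + (-1)²) = √5, |v| = √((-1)² + 2²) = √5, so |u||v| = √(5·5) = √25 = 5.
cos θ = (u·v)/(|u||v|) = 0/5 = 0 (the vectors are orthogonal)
θ = arccos(0) = 90°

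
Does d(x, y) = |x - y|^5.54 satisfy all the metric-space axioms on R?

No. d(x,y) = |x-y|^5.54 fails the triangle inequality since p = 5.54 > 1. Counterexample: x = 4, y = 8, z = 14. d(x,z) = |4 - 14|^5.54 = 10^5.54 ≈ 346736.8505, but d(x,y) + d(y,z) = 4^5.54 + 6^5.54 ≈ 2164.7729 + 20462.4639 = 22627.2368. Since 346736.8505 > 22627.2368, the triangle inequality is violated.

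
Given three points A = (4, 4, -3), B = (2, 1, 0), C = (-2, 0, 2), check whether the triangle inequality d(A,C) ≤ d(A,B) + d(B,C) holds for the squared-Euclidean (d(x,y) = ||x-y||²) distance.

d(A,B) = 2² + 3² + 3² = 22, d(B,C) = 4² + 1² + 2² = 21, d(A,C) = 6² + 4² + 5² = 77.
d(A,C) = 77 > 22 + 21 = 43. Triangle inequality is VIOLATED. (Squared-Euclidean is not a metric — this is a counterexample.)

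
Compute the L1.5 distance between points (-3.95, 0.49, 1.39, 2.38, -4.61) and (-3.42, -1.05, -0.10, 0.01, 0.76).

(Σ|x_i - y_i|^1.5)^(1/1.5) = (|-3.95 - (-3.42)|^1.5 + |0.49 - (-1.05)|^1.5 + |1.39 - (-0.1)|^1.5 + |2.38 - 0.01|^1.5 + |-4.61 - 0.76|^1.5)^(1/1.5)
= (0.53^1.5 + 1.54^1.5 + 1.49^1.5 + 2.37^1.5 + 5.37^1.5)^(1/1.5) ≈ (0.3858 + 1.9111 + 1.8188 + 3.6486 + 12.444)^(1/1.5) = (20.2083)^(1/1.5) ≈ 7.4191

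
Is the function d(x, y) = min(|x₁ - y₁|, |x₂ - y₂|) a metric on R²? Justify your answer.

No. d fails identity of indiscernibles: take x = (0, 0) and y = (0, 8). Then d(x,y) = min(|0 - 0|, |0 - 8|) = min(0, 8) = 0, yet x ≠ y.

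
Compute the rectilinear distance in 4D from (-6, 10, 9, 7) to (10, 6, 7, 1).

Σ|x_i - y_i| = |-6 - 10| + |10 - 6| + |9 - 7| + |7 - 1| = 16 + 4 + 2 + 6 = 28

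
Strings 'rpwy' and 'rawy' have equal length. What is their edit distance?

Let D[i][j] be the edit distance between the first i characters of 'rpwy' and the first j characters of 'rawy', with D[i][0] = i, D[0][j] = j, and D[i][j] = D[i-1][j-1] if the characters match, else 1 + min(D[i-1][j], D[i][j-1], D[i-1][j-1]). Filling the table (rows: prefixes of 'rpwy', columns: prefixes of 'rawy'):
     ε  r  a  w  y
  ε  0  1  2  3  4
  r  1  0  1  2  3
  p  2  1  1  2  3
  w  3  2  2  1  2
  y  4  3  3  2  1
The bottom-right entry gives D[4][4] = 1, so no sequence of fewer than 1 edit works. Backtracking through the table gives one optimal edit sequence (1 edit):
  rpwy → rawy (sub p→a @2)
Edit distance = 1.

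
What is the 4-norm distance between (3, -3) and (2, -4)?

(Σ|x_i - y_i|^4)^(1/4) = (|3 - 2|^4 + |-3 - (-4)|^4)^(1/4)
= (1^4 + 1^4)^(1/4) = (1 + 1)^(1/4) = (2)^(1/4) ≈ 1.1892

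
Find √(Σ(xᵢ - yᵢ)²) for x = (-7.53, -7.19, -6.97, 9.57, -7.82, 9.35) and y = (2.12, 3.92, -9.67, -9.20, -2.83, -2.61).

√(Σ(x_i - y_i)²) = √((-7.53 - 2.12)² + (-7.19 - 3.92)² + (-6.97 - (-9.67))² + (9.57 - (-9.2))² + (-7.82 - (-2.83))² + (9.35 - (-2.61))²)
= √((-9.65)² + (-11.11)² + 2.7² + 18.77² + (-4.99)² + 11.96²) = √(93.1225 + 123.4321 + 7.29 + 352.3129 + 24.9001 + 143.0416) = √744.0992 ≈ 27.2782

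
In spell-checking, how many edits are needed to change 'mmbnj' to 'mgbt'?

Let D[i][j] be the edit distance between the first i characters of 'mmbnj' and the first j characters of 'mgbt', with D[i][0] = i, D[0][j] = j, and D[i][j] = D[i-1][j-1] if the characters match, else 1 + min(D[i-1][j], D[i][j-1], D[i-1][j-1]). Filling the table (rows: prefixes of 'mmbnj', columns: prefixes of 'mgbt'):
     ε  m  g  b  t
  ε  0  1  2  3  4
  m  1  0  1  2  3
  m  2  1  1  2  3
  b  3  2  2  1  2
  n  4  3  3  2  2
  j  5  4  4  3  3
The bottom-right entry gives D[5][4] = 3, so no sequence of fewer than 3 edits works. Backtracking through the table gives one optimal edit sequence (3 edits):
  mmbnj → mgbnj (sub m→g @2)
  mgbnj → mgbj (del n @4)
  mgbj → mgbt (sub j→t @4)
Edit distance = 3.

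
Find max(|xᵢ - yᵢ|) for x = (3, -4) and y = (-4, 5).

max(|x_i - y_i|) = max(|3 - (-4)|, |-4 - 5|) = max(7, 9) = 9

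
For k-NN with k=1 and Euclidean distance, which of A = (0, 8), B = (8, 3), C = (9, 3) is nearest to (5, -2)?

Distances: d(A) ≈ 11.1803, d(B) ≈ 5.831, d(C) ≈ 6.4031. Nearest: B = (8, 3) with distance 5.831.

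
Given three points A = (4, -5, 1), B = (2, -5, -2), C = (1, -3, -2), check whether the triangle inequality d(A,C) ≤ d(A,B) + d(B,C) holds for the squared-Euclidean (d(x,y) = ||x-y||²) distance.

d(A,B) = 2² + 0² + 3² = 13, d(B,C) = 1² + 2² + 0² = 5, d(A,C) = 3² + 2² + 3² = 22.
d(A,C) = 22 > 13 + 5 = 18. Triangle inequality is VIOLATED. (Squared-Euclidean is not a metric — this is a counterexample.)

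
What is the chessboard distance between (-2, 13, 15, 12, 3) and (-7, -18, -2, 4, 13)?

max(|x_i - y_i|) = max(|-2 - (-7)|, |13 - (-18)|, |15 - (-2)|, |12 - 4|, |3 - 13|) = max(5, 31, 17, 8, 10) = 31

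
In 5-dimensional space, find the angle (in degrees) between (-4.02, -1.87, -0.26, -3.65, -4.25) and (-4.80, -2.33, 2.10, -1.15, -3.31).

With u = (-4.02, -1.87, -0.26, -3.65, -4.25), v = (-4.80, -2.33, 2.10, -1.15, -3.31):
u·v = (-4.02)·(-4.8) + (-1.87)·(-2.33) + (-0.26)·2.1 + (-3.65)·(-1.15) + (-4.25)·(-3.31) = 19.296 + 4.3571 + (-0.546) + 4.1975 + 14.0675 = 41.3721.
|u| = √((-4.02)² + (-1.87)² + (-0.26)² + (-3.65)² + (-4.25)²) = √(16.1604 + 3.4969 + 0.0676 + 13.3225 + 18.0625) = √51.1099, |v| = √((-4.8)² + (-2.33)² + 2.1² + (-1.15)² + (-3.31)²) = √(23.04 + 5.4289 + 4.41 + 1.3225 + 10.9561) = √45.1575.
cos θ = (u·v)/(|u||v|) = 41.3721/(√51.1099·√45.1575) ≈ 0.861172
θ = arccos(0.861172) ≈ 30.55°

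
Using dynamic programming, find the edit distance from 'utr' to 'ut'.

Let D[i][j] be the edit distance between the first i characters of 'utr' and the first j characters of 'ut', with D[i][0] = i, D[0][j] = j, and D[i][j] = D[i-1][j-1] if the characters match, else 1 + min(D[i-1][j], D[i][j-1], D[i-1][j-1]). Filling the table (rows: prefixes of 'utr', columns: prefixes of 'ut'):
     ε  u  t
  ε  0  1  2
  u  1  0  1
  t  2  1  0
  r  3  2  1
The bottom-right entry gives D[3][2] = 1, so no sequence of fewer than 1 edit works. Backtracking through the table gives one optimal edit sequence (1 edit):
  utr → ut (del r @3)
Edit distance = 1.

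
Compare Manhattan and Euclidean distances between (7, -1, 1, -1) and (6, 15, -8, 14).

L1 = |7 - 6| + |-1 - 15| + |1 - (-8)| + |-1 - 14| = 1 + 16 + 9 + 15 = 41
L2 = √(1² + 16² + 9² + 15²) = √563 ≈ 23.7276
L1 ≥ L2 always (equality iff movement is along one axis); L1 > L2 here.
Ratio L1/L2 = 41/√563 ≈ 1.7279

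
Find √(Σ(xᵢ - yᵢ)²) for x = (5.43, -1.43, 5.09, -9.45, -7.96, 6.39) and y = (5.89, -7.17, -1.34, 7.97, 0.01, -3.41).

√(Σ(x_i - y_i)²) = √((5.43 - 5.89)² + (-1.43 - (-7.17))² + (5.09 - (-1.34))² + (-9.45 - 7.97)² + (-7.96 - 0.01)² + (6.39 - (-3.41))²)
= √((-0.46)² + 5.74² + 6.43² + (-17.42)² + (-7.97)² + 9.8²) = √(0.2116 + 32.9476 + 41.3449 + 303.4564 + 63.5209 + 96.04) = √537.5214 ≈ 23.1845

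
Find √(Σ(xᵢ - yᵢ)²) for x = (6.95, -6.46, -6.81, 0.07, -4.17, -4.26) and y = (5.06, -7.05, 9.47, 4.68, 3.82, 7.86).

√(Σ(x_i - y_i)²) = √((6.95 - 5.06)² + (-6.46 - (-7.05))² + (-6.81 - 9.47)² + (0.07 - 4.68)² + (-4.17 - 3.82)² + (-4.26 - 7.86)²)
= √(1.89² + 0.59² + (-16.28)² + (-4.61)² + (-7.99)² + (-12.12)²) = √(3.5721 + 0.3481 + 265.0384 + 21.2521 + 63.8401 + 146.8944) = √500.9452 ≈ 22.3818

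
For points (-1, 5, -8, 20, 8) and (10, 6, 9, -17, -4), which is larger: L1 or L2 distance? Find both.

L1 = |-1 - 10| + |5 - 6| + |-8 - 9| + |20 - (-17)| + |8 - (-4)| = 11 + 1 + 17 + 37 + 12 = 78
L2 = √(11² + 1² + 17² + 37² + 12²) = √1924 ≈ 43.8634
L1 ≥ L2 always (equality iff movement is along one axis); L1 > L2 here.
Ratio L1/L2 = 78/√1924 ≈ 1.7782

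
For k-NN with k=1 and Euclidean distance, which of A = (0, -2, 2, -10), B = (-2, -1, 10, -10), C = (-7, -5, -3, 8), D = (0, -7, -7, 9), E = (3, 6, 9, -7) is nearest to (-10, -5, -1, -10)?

Distances: d(A) ≈ 10.8628, d(B) ≈ 14.1774, d(C) ≈ 18.3576, d(D) ≈ 22.383, d(E) ≈ 19.975. Nearest: A = (0, -2, 2, -10) with distance 10.8628.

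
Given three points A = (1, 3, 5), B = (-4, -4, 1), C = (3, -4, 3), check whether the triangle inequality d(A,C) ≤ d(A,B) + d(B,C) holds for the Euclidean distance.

d(A,B) = √(5² + 7² + 4²) = √90 ≈ 9.4868, d(B,C) = √(7² + 0² + 2²) = √53 ≈ 7.2801, d(A,C) = √(2² + 7² + 2²) = √57 ≈ 7.5498.
d(A,C) ≈ 7.5498 ≤ 9.4868 + 7.2801 = 16.7669. Triangle inequality is satisfied.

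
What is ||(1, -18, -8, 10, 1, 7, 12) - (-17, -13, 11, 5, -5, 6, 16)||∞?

max(|x_i - y_i|) = max(|1 - (-17)|, |-18 - (-13)|, |-8 - 11|, |10 - 5|, |1 - (-5)|, |7 - 6|, |12 - 16|) = max(18, 5, 19, 5, 6, 1, 4) = 19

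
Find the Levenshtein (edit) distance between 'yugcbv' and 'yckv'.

Let D[i][j] be the edit distance between the first i characters of 'yugcbv' and the first j characters of 'yckv', with D[i][0] = i, D[0][j] = j, and D[i][j] = D[i-1][j-1] if the characters match, else 1 + min(D[i-1][j], D[i][j-1], D[i-1][j-1]). Filling the table (rows: prefixes of 'yugcbv', columns: prefixes of 'yckv'):
     ε  y  c  k  v
  ε  0  1  2  3  4
  y  1  0  1  2  3
  u  2  1  1  2  3
  g  3  2  2  2  3
  c  4  3  2  3  3
  b  5  4  3  3  4
  v  6  5  4  4  3
The bottom-right entry gives D[6][4] = 3, so no sequence of fewer than 3 edits works. Backtracking through the table gives one optimal edit sequence (3 edits):
  yugcbv → ygcbv (del u @2)
  ygcbv → ycbv (del g @2)
  ycbv → yckv (sub b→k @3)
Edit distance = 3.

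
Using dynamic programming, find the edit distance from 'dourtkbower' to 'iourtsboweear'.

Let D[i][j] be the edit distance between the first i characters of 'dourtkbower' and the first j characters of 'iourtsboweear', with D[i][0] = i, D[0][j] = j, and D[i][j] = D[i-1][j-1] if the characters match, else 1 + min(D[i-1][j], D[i][j-1], D[i-1][j-1]). Filling the table (rows: prefixes of 'dourtkbower', columns: prefixes of 'iourtsboweear'):
     ε  i  o  u  r  t  s  b  o  w  e  e  a  r
  ε  0  1  2  3  4  5  6  7  8  9 10 11 12 13
  d  1  1  2  3  4  5  6  7  8  9 10 11 12 13
  o  2  2  1  2  3  4  5  6  7  8  9 10 11 12
  u  3  3  2  1  2  3  4  5  6  7  8  9 10 11
  r  4  4  3  2  1  2  3  4  5  6  7  8  9 10
  t  5  5  4  3  2  1  2  3  4  5  6  7  8  9
  k  6  6  5  4  3  2  2  3  4  5  6  7  8  9
  b  7  7  6  5  4  3  3  2  3  4  5  6  7  8
  o  8  8  7  6  5  4  4  3  2  3  4  5  6  7
  w  9  9  8  7  6  5  5  4  3  2  3  4  5  6
  e 10 10  9  8  7  6  6  5  4  3  2  3  4  5
  r 11 11 10  9  8  7  7  6  5  4  3  3  4  4
The bottom-right entry gives D[11][13] = 4, so no sequence of fewer than 4 edits works. Backtracking through the table gives one optimal edit sequence (4 edits):
  dourtkbower → iourtkbower (sub d→i @1)
  iourtkbower → iourtsbower (sub k→s @6)
  iourtsbower → iourtsboweer (ins e @10)
  iourtsboweer → iourtsboweear (ins a @12)
Edit distance = 4.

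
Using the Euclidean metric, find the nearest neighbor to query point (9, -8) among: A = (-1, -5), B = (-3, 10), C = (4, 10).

Distances: d(A) ≈ 10.4403, d(B) ≈ 21.6333, d(C) ≈ 18.6815. Nearest: A = (-1, -5) with distance 10.4403.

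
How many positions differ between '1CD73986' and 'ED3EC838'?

Differing positions: 1, 2, 3, 4, 5, 6, 7, 8. Hamming distance = 8.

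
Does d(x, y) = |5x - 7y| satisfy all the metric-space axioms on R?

No. d fails symmetry: d(6, 7) = |5·6 - 7·7| = |-19| = 19, but d(7, 6) = |5·7 - 7·6| = |-7| = 7. Since 19 ≠ 7, d(x,y) ≠ d(y,x) in general.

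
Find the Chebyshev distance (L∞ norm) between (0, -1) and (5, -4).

max(|x_i - y_i|) = max(|0 - 5|, |-1 - (-4)|) = max(5, 3) = 5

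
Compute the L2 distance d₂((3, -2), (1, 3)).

√(Σ(x_i - y_i)²) = √((3 - 1)² + (-2 - 3)²)
= √(2² + (-5)²) = √(4 + 25) = √29 ≈ 5.3852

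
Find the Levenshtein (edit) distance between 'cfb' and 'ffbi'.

Let D[i][j] be the edit distance between the first i characters of 'cfb' and the first j characters of 'ffbi', with D[i][0] = i, D[0][j] = j, and D[i][j] = D[i-1][j-1] if the characters match, else 1 + min(D[i-1][j], D[i][j-1], D[i-1][j-1]). Filling the table (rows: prefixes of 'cfb', columns: prefixes of 'ffbi'):
     ε  f  f  b  i
  ε  0  1  2  3  4
  c  1  1  2  3  4
  f  2  1  1  2  3
  b  3  2  2  1  2
The bottom-right entry gives D[3][4] = 2, so no sequence of fewer than 2 edits works. Backtracking through the table gives one optimal edit sequence (2 edits):
  cfb → ffb (sub c→f @1)
  ffb → ffbi (ins i @4)
Edit distance = 2.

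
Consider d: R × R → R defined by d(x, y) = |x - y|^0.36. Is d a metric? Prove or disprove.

Yes. With 0 < p = 0.36 ≤ 1, d(x,y) = |x-y|^0.36 is a metric on R. Non-negativity and symmetry are immediate; |x-y|^0.36 = 0 ⟺ |x-y| = 0 ⟺ x = y. For the triangle inequality, the function t ↦ t^0.36 is subadditive on [0,∞) when p ≤ 1, so |x-z|^0.36 ≤ (|x-y| + |y-z|)^0.36 ≤ |x-y|^0.36 + |y-z|^0.36.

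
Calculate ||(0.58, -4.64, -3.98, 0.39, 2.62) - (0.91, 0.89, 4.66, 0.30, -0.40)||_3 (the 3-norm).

(Σ|x_i - y_i|^3)^(1/3) = (|0.58 - 0.91|^3 + |-4.64 - 0.89|^3 + |-3.98 - 4.66|^3 + |0.39 - 0.3|^3 + |2.62 - (-0.4)|^3)^(1/3)
= (0.33^3 + 5.53^3 + 8.64^3 + 0.09^3 + 3.02^3)^(1/3) ≈ (0.0359 + 169.1124 + 644.9725 + 0.0007 + 27.5436)^(1/3) = (841.6651)^(1/3) ≈ 9.4416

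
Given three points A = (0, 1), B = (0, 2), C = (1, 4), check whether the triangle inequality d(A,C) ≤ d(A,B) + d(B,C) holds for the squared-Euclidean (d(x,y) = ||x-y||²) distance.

d(A,B) = 0² + 1² = 1, d(B,C) = 1² + 2² = 5, d(A,C) = 1² + 3² = 10.
d(A,C) = 10 > 1 + 5 = 6. Triangle inequality is VIOLATED. (Squared-Euclidean is not a metric — this is a counterexample.)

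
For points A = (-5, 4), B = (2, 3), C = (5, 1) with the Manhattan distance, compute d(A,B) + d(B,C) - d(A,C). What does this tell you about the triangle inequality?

d(A,B) = 7 + 1 = 8, d(B,C) = 3 + 2 = 5, d(A,C) = 10 + 3 = 13.
d(A,B) + d(B,C) - d(A,C) = 8 + 5 - 13 = 13 - 13 = 0. This is ≥ 0, so the triangle inequality holds for these points.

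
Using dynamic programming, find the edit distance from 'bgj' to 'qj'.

Let D[i][j] be the edit distance between the first i characters of 'bgj' and the first j characters of 'qj', with D[i][0] = i, D[0][j] = j, and D[i][j] = D[i-1][j-1] if the characters match, else 1 + min(D[i-1][j], D[i][j-1], D[i-1][j-1]). Filling the table (rows: prefixes of 'bgj', columns: prefixes of 'qj'):
     ε  q  j
  ε  0  1  2
  b  1  1  2
  g  2  2  2
  j  3  3  2
The bottom-right entry gives D[3][2] = 2, so no sequence of fewer than 2 edits works. Backtracking through the table gives one optimal edit sequence (2 edits):
  bgj → gj (del b @1)
  gj → qj (sub g→q @1)
Edit distance = 2.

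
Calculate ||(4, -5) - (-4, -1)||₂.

√(Σ(x_i - y_i)²) = √((4 - (-4))² + (-5 - (-1))²)
= √(8² + (-4)²) = √(64 + 16) = √80 ≈ 8.9443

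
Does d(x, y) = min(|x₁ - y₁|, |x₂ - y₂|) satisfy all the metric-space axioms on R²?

No. d fails identity of indiscernibles: take x = (-5, 0) and y = (-5, 7). Then d(x,y) = min(|-5 - (-5)|, |0 - 7|) = min(0, 7) = 0, yet x ≠ y.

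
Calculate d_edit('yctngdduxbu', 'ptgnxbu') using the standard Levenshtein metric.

Let D[i][j] be the edit distance between the first i characters of 'yctngdduxbu' and the first j characters of 'ptgnxbu', with D[i][0] = i, D[0][j] = j, and D[i][j] = D[i-1][j-1] if the characters match, else 1 + min(D[i-1][j], D[i][j-1], D[i-1][j-1]). Filling the table (rows: prefixes of 'yctngdduxbu', columns: prefixes of 'ptgnxbu'):
     ε  p  t  g  n  x  b  u
  ε  0  1  2  3  4  5  6  7
  y  1  1  2  3  4  5  6  7
  c  2  2  2  3  4  5  6  7
  t  3  3  2  3  4  5  6  7
  n  4  4  3  3  3  4  5  6
  g  5  5  4  3  4  4  5  6
  d  6  6  5  4  4  5  5  6
  d  7  7  6  5  5  5  6  6
  u  8  8  7  6  6  6  6  6
  x  9  9  8  7  7  6  7  7
  b 10 10  9  8  8  7  6  7
  u 11 11 10  9  9  8  7  6
The bottom-right entry gives D[11][7] = 6, so no sequence of fewer than 6 edits works. Backtracking through the table gives one optimal edit sequence (6 edits):
  yctngdduxbu → ctngdduxbu (del y @1)
  ctngdduxbu → ptngdduxbu (sub c→p @1)
  ptngdduxbu → ptgdduxbu (del n @3)
  ptgdduxbu → ptgduxbu (del d @4)
  ptgduxbu → ptguxbu (del d @4)
  ptguxbu → ptgnxbu (sub u→n @4)
Edit distance = 6.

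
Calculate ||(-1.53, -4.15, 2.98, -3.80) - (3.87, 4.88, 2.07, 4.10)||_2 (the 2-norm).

(Σ|x_i - y_i|^2)^(1/2) = (|-1.53 - 3.87|^2 + |-4.15 - 4.88|^2 + |2.98 - 2.07|^2 + |-3.8 - 4.1|^2)^(1/2)
= (5.4^2 + 9.03^2 + 0.91^2 + 7.9^2)^(1/2) = (29.16 + 81.5409 + 0.8281 + 62.41)^(1/2) = (173.939)^(1/2) ≈ 13.1886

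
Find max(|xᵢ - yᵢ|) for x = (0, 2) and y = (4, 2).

max(|x_i - y_i|) = max(|0 - 4|, |2 - 2|) = max(4, 0) = 4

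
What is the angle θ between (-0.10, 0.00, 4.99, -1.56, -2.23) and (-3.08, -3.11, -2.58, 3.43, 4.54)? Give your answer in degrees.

With u = (-0.10, 0.00, 4.99, -1.56, -2.23), v = (-3.08, -3.11, -2.58, 3.43, 4.54):
u·v = (-0.1)·(-3.08) + 0·(-3.11) + 4.99·(-2.58) + (-1.56)·3.43 + (-2.23)·4.54 = 0.308 + 0 + (-12.8742) + (-5.3508) + (-10.1242) = -28.0412.
|u| = √((-0.1)² + 0² + 4.99² + (-1.56)² + (-2.23)²) = √(0.01 + 0 + 24.9001 + 2.4336 + 4.9729) = √32.3166, |v| = √((-3.08)² + (-3.11)² + (-2.58)² + 3.43² + 4.54²) = √(9.4864 + 9.6721 + 6.6564 + 11.7649 + 20.6116) = √58.1914.
cos θ = (u·v)/(|u||v|) = -28.0412/(√32.3166·√58.1914) ≈ -0.646628
θ = arccos(-0.646628) ≈ 130.29°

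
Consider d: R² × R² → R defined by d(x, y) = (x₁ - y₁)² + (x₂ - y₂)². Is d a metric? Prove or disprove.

No. The squared Euclidean distance fails the triangle inequality. Counterexample: x = (0, 0), y = (4, 5), z = (8, 10). d(x,z) = 8² + 10² = 164, but d(x,y) + d(y,z) = (4² + 5²) + (4² + 5²) = 41 + 41 = 82. Since 164 > 82, the triangle inequality is violated. (Note: √d, the ordinary Euclidean distance, IS a metric.)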